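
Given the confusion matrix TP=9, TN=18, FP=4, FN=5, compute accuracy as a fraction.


Accuracy = (TP + TN) / (TP + TN + FP + FN)
TP + TN = 9 + 18 = 27
Total = 9 + 18 + 4 + 5 = 36
Accuracy = 27 / 36 = 3/4

3/4


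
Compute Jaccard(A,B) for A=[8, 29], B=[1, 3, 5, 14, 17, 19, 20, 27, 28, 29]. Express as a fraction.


A intersect B = [29]
|A intersect B| = 1
A union B = [1, 3, 5, 8, 14, 17, 19, 20, 27, 28, 29]
|A union B| = 11
Jaccard = 1/11 = 1/11

1/11


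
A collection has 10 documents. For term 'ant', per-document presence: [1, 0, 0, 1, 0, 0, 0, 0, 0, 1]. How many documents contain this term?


Checking each document for 'ant':
Doc 1: present
Doc 2: absent
Doc 3: absent
Doc 4: present
Doc 5: absent
Doc 6: absent
Doc 7: absent
Doc 8: absent
Doc 9: absent
Doc 10: present
df = sum of presences = 1 + 0 + 0 + 1 + 0 + 0 + 0 + 0 + 0 + 1 = 3

3


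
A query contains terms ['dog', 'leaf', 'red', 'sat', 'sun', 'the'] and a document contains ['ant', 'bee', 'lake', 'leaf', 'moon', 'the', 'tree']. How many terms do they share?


Query terms: ['dog', 'leaf', 'red', 'sat', 'sun', 'the']
Document terms: ['ant', 'bee', 'lake', 'leaf', 'moon', 'the', 'tree']
Common terms: ['leaf', 'the']
Overlap count = 2

2


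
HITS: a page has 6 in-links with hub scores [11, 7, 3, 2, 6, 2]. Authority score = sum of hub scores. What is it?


Authority = sum of hub scores of in-linkers
In-link 1: hub score = 11
In-link 2: hub score = 7
In-link 3: hub score = 3
In-link 4: hub score = 2
In-link 5: hub score = 6
In-link 6: hub score = 2
Authority = 11 + 7 + 3 + 2 + 6 + 2 = 31

31


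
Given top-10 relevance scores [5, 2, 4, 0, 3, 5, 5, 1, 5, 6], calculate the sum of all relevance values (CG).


Cumulative Gain = sum of relevance scores
Position 1: rel=5, running sum=5
Position 2: rel=2, running sum=7
Position 3: rel=4, running sum=11
Position 4: rel=0, running sum=11
Position 5: rel=3, running sum=14
Position 6: rel=5, running sum=19
Position 7: rel=5, running sum=24
Position 8: rel=1, running sum=25
Position 9: rel=5, running sum=30
Position 10: rel=6, running sum=36
CG = 36

36


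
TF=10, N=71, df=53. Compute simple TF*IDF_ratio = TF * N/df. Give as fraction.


TF * (N/df)
= 10 * (71/53)
= 10 * 71/53
= 710/53

710/53


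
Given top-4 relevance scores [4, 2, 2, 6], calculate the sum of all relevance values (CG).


Cumulative Gain = sum of relevance scores
Position 1: rel=4, running sum=4
Position 2: rel=2, running sum=6
Position 3: rel=2, running sum=8
Position 4: rel=6, running sum=14
CG = 14

14


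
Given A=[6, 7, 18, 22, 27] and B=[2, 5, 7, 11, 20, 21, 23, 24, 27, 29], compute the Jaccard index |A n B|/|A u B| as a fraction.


A intersect B = [7, 27]
|A intersect B| = 2
A union B = [2, 5, 6, 7, 11, 18, 20, 21, 22, 23, 24, 27, 29]
|A union B| = 13
Jaccard = 2/13 = 2/13

2/13


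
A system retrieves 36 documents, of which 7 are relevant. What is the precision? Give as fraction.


Precision = relevant_retrieved / total_retrieved
= 7 / 36
= 7 / (7 + 29)
= 7/36

7/36


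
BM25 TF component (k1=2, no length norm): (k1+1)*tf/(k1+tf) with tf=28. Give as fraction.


BM25 TF component = (k1+1)*tf / (k1+tf)
k1 = 2, tf = 28
Numerator = (2+1)*28 = 84
Denominator = 2 + 28 = 30
= 84/30 = 14/5

14/5


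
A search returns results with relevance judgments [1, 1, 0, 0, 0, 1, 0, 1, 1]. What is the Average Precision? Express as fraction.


Computing P@k for each relevant position:
Position 1: relevant, P@1 = 1/1 = 1
Position 2: relevant, P@2 = 2/2 = 1
Position 3: not relevant
Position 4: not relevant
Position 5: not relevant
Position 6: relevant, P@6 = 3/6 = 1/2
Position 7: not relevant
Position 8: relevant, P@8 = 4/8 = 1/2
Position 9: relevant, P@9 = 5/9 = 5/9
Sum of P@k = 1 + 1 + 1/2 + 1/2 + 5/9 = 32/9
AP = 32/9 / 5 = 32/45

32/45


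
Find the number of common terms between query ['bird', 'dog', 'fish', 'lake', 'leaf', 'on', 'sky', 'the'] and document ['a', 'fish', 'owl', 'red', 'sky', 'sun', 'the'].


Query terms: ['bird', 'dog', 'fish', 'lake', 'leaf', 'on', 'sky', 'the']
Document terms: ['a', 'fish', 'owl', 'red', 'sky', 'sun', 'the']
Common terms: ['fish', 'sky', 'the']
Overlap count = 3

3


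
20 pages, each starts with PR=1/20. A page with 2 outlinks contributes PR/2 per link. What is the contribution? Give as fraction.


Initial PR = 1/20 = 1/20
Outlinks = 2
Contribution per link = PR / outlinks
= 1/20 / 2
= 1/40

1/40


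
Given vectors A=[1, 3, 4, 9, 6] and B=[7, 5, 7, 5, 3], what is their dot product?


Dot product = sum of element-wise products
A[0]*B[0] = 1*7 = 7
A[1]*B[1] = 3*5 = 15
A[2]*B[2] = 4*7 = 28
A[3]*B[3] = 9*5 = 45
A[4]*B[4] = 6*3 = 18
Sum = 7 + 15 + 28 + 45 + 18 = 113

113


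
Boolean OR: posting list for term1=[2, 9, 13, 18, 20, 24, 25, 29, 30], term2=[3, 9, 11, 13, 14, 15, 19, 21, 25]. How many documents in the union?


Boolean OR: find union of posting lists
term1 docs: [2, 9, 13, 18, 20, 24, 25, 29, 30]
term2 docs: [3, 9, 11, 13, 14, 15, 19, 21, 25]
Union: [2, 3, 9, 11, 13, 14, 15, 18, 19, 20, 21, 24, 25, 29, 30]
|union| = 15

15


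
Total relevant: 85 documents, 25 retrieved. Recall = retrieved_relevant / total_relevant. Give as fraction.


Recall = retrieved_relevant / total_relevant
= 25 / 85
= 25 / (25 + 60)
= 5/17

5/17


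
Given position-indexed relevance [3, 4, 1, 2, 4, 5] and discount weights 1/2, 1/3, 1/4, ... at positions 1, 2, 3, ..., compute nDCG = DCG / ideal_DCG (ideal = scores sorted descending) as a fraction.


Position discount weights w_i = 1/(i+1) for i=1..6:
Weights = [1/2, 1/3, 1/4, 1/5, 1/6, 1/7]
Actual relevance: [3, 4, 1, 2, 4, 5]
DCG = 3/2 + 4/3 + 1/4 + 2/5 + 4/6 + 5/7 = 681/140
Ideal relevance (sorted desc): [5, 4, 4, 3, 2, 1]
Ideal DCG = 5/2 + 4/3 + 4/4 + 3/5 + 2/6 + 1/7 = 1241/210
nDCG = DCG / ideal_DCG = 681/140 / 1241/210 = 2043/2482

2043/2482


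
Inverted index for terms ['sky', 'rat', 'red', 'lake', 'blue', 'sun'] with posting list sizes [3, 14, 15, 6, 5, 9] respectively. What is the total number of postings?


Summing posting list sizes:
'sky': 3 postings
'rat': 14 postings
'red': 15 postings
'lake': 6 postings
'blue': 5 postings
'sun': 9 postings
Total = 3 + 14 + 15 + 6 + 5 + 9 = 52

52


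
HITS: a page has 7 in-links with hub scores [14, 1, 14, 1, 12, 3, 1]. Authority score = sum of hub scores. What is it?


Authority = sum of hub scores of in-linkers
In-link 1: hub score = 14
In-link 2: hub score = 1
In-link 3: hub score = 14
In-link 4: hub score = 1
In-link 5: hub score = 12
In-link 6: hub score = 3
In-link 7: hub score = 1
Authority = 14 + 1 + 14 + 1 + 12 + 3 + 1 = 46

46


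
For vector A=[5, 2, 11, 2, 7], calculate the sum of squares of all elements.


|A|^2 = sum of squared components
A[0]^2 = 5^2 = 25
A[1]^2 = 2^2 = 4
A[2]^2 = 11^2 = 121
A[3]^2 = 2^2 = 4
A[4]^2 = 7^2 = 49
Sum = 25 + 4 + 121 + 4 + 49 = 203

203


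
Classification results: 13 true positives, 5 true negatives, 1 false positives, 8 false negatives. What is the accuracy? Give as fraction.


Accuracy = (TP + TN) / (TP + TN + FP + FN)
TP + TN = 13 + 5 = 18
Total = 13 + 5 + 1 + 8 = 27
Accuracy = 18 / 27 = 2/3

2/3


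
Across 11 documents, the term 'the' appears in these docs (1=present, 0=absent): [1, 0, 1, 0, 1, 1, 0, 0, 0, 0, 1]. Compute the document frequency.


Checking each document for 'the':
Doc 1: present
Doc 2: absent
Doc 3: present
Doc 4: absent
Doc 5: present
Doc 6: present
Doc 7: absent
Doc 8: absent
Doc 9: absent
Doc 10: absent
Doc 11: present
df = sum of presences = 1 + 0 + 1 + 0 + 1 + 1 + 0 + 0 + 0 + 0 + 1 = 5

5


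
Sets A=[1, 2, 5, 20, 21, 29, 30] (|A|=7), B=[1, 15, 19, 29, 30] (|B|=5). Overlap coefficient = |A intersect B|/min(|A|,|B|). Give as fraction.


A intersect B = [1, 29, 30]
|A intersect B| = 3
min(|A|, |B|) = min(7, 5) = 5
Overlap = 3 / 5 = 3/5

3/5


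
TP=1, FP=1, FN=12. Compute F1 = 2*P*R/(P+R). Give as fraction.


F1 = 2 * P * R / (P + R)
P = TP/(TP+FP) = 1/2 = 1/2
R = TP/(TP+FN) = 1/13 = 1/13
2 * P * R = 2 * 1/2 * 1/13 = 1/13
P + R = 1/2 + 1/13 = 15/26
F1 = 1/13 / 15/26 = 2/15

2/15


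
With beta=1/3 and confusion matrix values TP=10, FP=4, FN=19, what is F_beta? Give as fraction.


P = TP/(TP+FP) = 10/14 = 5/7
R = TP/(TP+FN) = 10/29 = 10/29
beta^2 = 1/3^2 = 1/9
(1 + beta^2) = 10/9
Numerator = (1+beta^2)*P*R = 500/1827
Denominator = beta^2*P + R = 5/63 + 10/29 = 775/1827
F_beta = 20/31

20/31


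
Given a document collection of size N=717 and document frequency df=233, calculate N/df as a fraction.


IDF ratio = N / df
= 717 / 233
= 717/233

717/233


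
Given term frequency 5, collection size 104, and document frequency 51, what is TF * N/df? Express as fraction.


TF * (N/df)
= 5 * (104/51)
= 5 * 104/51
= 520/51

520/51


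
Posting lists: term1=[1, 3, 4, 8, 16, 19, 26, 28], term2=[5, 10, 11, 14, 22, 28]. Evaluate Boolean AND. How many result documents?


Boolean AND: find intersection of posting lists
term1 docs: [1, 3, 4, 8, 16, 19, 26, 28]
term2 docs: [5, 10, 11, 14, 22, 28]
Intersection: [28]
|intersection| = 1

1


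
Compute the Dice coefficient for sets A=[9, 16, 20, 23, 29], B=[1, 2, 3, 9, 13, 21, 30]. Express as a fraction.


A intersect B = [9]
|A intersect B| = 1
|A| = 5, |B| = 7
Dice = 2*1 / (5+7)
= 2 / 12 = 1/6

1/6


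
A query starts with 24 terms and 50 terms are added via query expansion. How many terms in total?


Original terms: 24
Expansion terms: 50
Total = 24 + 50 = 74

74


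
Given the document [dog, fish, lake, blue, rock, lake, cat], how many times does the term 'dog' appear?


Document has 7 words
Scanning for 'dog':
Found at positions: [0]
Count = 1

1


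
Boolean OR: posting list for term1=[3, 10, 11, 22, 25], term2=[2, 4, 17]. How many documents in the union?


Boolean OR: find union of posting lists
term1 docs: [3, 10, 11, 22, 25]
term2 docs: [2, 4, 17]
Union: [2, 3, 4, 10, 11, 17, 22, 25]
|union| = 8

8


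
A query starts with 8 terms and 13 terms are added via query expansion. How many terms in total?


Original terms: 8
Expansion terms: 13
Total = 8 + 13 = 21

21


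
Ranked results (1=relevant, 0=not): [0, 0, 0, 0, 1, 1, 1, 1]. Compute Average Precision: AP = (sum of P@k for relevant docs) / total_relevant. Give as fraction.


Computing P@k for each relevant position:
Position 1: not relevant
Position 2: not relevant
Position 3: not relevant
Position 4: not relevant
Position 5: relevant, P@5 = 1/5 = 1/5
Position 6: relevant, P@6 = 2/6 = 1/3
Position 7: relevant, P@7 = 3/7 = 3/7
Position 8: relevant, P@8 = 4/8 = 1/2
Sum of P@k = 1/5 + 1/3 + 3/7 + 1/2 = 307/210
AP = 307/210 / 4 = 307/840

307/840


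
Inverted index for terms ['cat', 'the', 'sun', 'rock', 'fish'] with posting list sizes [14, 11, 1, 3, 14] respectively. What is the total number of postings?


Summing posting list sizes:
'cat': 14 postings
'the': 11 postings
'sun': 1 postings
'rock': 3 postings
'fish': 14 postings
Total = 14 + 11 + 1 + 3 + 14 = 43

43


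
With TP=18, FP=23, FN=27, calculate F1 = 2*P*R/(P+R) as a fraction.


F1 = 2 * P * R / (P + R)
P = TP/(TP+FP) = 18/41 = 18/41
R = TP/(TP+FN) = 18/45 = 2/5
2 * P * R = 2 * 18/41 * 2/5 = 72/205
P + R = 18/41 + 2/5 = 172/205
F1 = 72/205 / 172/205 = 18/43

18/43


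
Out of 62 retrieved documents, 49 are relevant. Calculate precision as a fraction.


Precision = relevant_retrieved / total_retrieved
= 49 / 62
= 49 / (49 + 13)
= 49/62

49/62


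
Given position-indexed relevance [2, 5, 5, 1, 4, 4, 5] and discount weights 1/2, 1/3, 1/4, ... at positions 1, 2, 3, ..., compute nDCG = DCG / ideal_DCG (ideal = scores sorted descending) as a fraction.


Position discount weights w_i = 1/(i+1) for i=1..7:
Weights = [1/2, 1/3, 1/4, 1/5, 1/6, 1/7, 1/8]
Actual relevance: [2, 5, 5, 1, 4, 4, 5]
DCG = 2/2 + 5/3 + 5/4 + 1/5 + 4/6 + 4/7 + 5/8 = 5023/840
Ideal relevance (sorted desc): [5, 5, 5, 4, 4, 2, 1]
Ideal DCG = 5/2 + 5/3 + 5/4 + 4/5 + 4/6 + 2/7 + 1/8 = 6127/840
nDCG = DCG / ideal_DCG = 5023/840 / 6127/840 = 5023/6127

5023/6127


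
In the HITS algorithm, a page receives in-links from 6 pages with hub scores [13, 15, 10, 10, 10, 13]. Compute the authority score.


Authority = sum of hub scores of in-linkers
In-link 1: hub score = 13
In-link 2: hub score = 15
In-link 3: hub score = 10
In-link 4: hub score = 10
In-link 5: hub score = 10
In-link 6: hub score = 13
Authority = 13 + 15 + 10 + 10 + 10 + 13 = 71

71


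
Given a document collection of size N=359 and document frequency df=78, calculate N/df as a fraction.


IDF ratio = N / df
= 359 / 78
= 359/78

359/78


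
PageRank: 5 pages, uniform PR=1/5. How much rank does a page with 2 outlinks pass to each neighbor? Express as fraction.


Initial PR = 1/5 = 1/5
Outlinks = 2
Contribution per link = PR / outlinks
= 1/5 / 2
= 1/10

1/10


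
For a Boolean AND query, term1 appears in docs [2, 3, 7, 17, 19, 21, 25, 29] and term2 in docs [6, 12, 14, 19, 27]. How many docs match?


Boolean AND: find intersection of posting lists
term1 docs: [2, 3, 7, 17, 19, 21, 25, 29]
term2 docs: [6, 12, 14, 19, 27]
Intersection: [19]
|intersection| = 1

1


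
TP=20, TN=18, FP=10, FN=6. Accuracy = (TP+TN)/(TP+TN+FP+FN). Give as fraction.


Accuracy = (TP + TN) / (TP + TN + FP + FN)
TP + TN = 20 + 18 = 38
Total = 20 + 18 + 10 + 6 = 54
Accuracy = 38 / 54 = 19/27

19/27


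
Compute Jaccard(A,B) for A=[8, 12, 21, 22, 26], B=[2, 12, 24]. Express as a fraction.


A intersect B = [12]
|A intersect B| = 1
A union B = [2, 8, 12, 21, 22, 24, 26]
|A union B| = 7
Jaccard = 1/7 = 1/7

1/7


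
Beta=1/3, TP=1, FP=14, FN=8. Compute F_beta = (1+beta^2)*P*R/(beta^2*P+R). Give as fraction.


P = TP/(TP+FP) = 1/15 = 1/15
R = TP/(TP+FN) = 1/9 = 1/9
beta^2 = 1/3^2 = 1/9
(1 + beta^2) = 10/9
Numerator = (1+beta^2)*P*R = 2/243
Denominator = beta^2*P + R = 1/135 + 1/9 = 16/135
F_beta = 5/72

5/72


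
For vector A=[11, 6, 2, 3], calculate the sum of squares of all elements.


|A|^2 = sum of squared components
A[0]^2 = 11^2 = 121
A[1]^2 = 6^2 = 36
A[2]^2 = 2^2 = 4
A[3]^2 = 3^2 = 9
Sum = 121 + 36 + 4 + 9 = 170

170


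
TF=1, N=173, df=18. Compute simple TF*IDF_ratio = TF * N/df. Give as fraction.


TF * (N/df)
= 1 * (173/18)
= 1 * 173/18
= 173/18

173/18


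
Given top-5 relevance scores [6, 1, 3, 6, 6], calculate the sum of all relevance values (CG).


Cumulative Gain = sum of relevance scores
Position 1: rel=6, running sum=6
Position 2: rel=1, running sum=7
Position 3: rel=3, running sum=10
Position 4: rel=6, running sum=16
Position 5: rel=6, running sum=22
CG = 22

22


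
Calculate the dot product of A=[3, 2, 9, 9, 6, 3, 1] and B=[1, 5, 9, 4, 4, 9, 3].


Dot product = sum of element-wise products
A[0]*B[0] = 3*1 = 3
A[1]*B[1] = 2*5 = 10
A[2]*B[2] = 9*9 = 81
A[3]*B[3] = 9*4 = 36
A[4]*B[4] = 6*4 = 24
A[5]*B[5] = 3*9 = 27
A[6]*B[6] = 1*3 = 3
Sum = 3 + 10 + 81 + 36 + 24 + 27 + 3 = 184

184


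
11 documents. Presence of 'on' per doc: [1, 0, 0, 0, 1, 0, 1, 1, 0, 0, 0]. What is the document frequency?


Checking each document for 'on':
Doc 1: present
Doc 2: absent
Doc 3: absent
Doc 4: absent
Doc 5: present
Doc 6: absent
Doc 7: present
Doc 8: present
Doc 9: absent
Doc 10: absent
Doc 11: absent
df = sum of presences = 1 + 0 + 0 + 0 + 1 + 0 + 1 + 1 + 0 + 0 + 0 = 4

4


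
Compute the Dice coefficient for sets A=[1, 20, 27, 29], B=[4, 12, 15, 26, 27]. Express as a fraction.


A intersect B = [27]
|A intersect B| = 1
|A| = 4, |B| = 5
Dice = 2*1 / (4+5)
= 2 / 9 = 2/9

2/9


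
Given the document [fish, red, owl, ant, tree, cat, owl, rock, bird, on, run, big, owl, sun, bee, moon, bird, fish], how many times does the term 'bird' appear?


Document has 18 words
Scanning for 'bird':
Found at positions: [8, 16]
Count = 2

2


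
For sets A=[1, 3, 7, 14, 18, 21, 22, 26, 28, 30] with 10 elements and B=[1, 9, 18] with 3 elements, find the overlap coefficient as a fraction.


A intersect B = [1, 18]
|A intersect B| = 2
min(|A|, |B|) = min(10, 3) = 3
Overlap = 2 / 3 = 2/3

2/3


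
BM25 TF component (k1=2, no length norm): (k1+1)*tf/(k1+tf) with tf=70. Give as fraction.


BM25 TF component = (k1+1)*tf / (k1+tf)
k1 = 2, tf = 70
Numerator = (2+1)*70 = 210
Denominator = 2 + 70 = 72
= 210/72 = 35/12

35/12


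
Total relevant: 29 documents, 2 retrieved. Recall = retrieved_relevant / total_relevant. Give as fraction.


Recall = retrieved_relevant / total_relevant
= 2 / 29
= 2 / (2 + 27)
= 2/29

2/29


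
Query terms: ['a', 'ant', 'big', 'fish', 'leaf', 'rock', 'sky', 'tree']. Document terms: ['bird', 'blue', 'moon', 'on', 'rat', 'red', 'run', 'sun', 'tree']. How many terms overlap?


Query terms: ['a', 'ant', 'big', 'fish', 'leaf', 'rock', 'sky', 'tree']
Document terms: ['bird', 'blue', 'moon', 'on', 'rat', 'red', 'run', 'sun', 'tree']
Common terms: ['tree']
Overlap count = 1

1


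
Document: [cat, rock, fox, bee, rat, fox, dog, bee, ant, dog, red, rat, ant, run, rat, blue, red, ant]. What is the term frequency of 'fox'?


Document has 18 words
Scanning for 'fox':
Found at positions: [2, 5]
Count = 2

2


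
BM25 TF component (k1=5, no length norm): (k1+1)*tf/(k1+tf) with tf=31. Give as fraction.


BM25 TF component = (k1+1)*tf / (k1+tf)
k1 = 5, tf = 31
Numerator = (5+1)*31 = 186
Denominator = 5 + 31 = 36
= 186/36 = 31/6

31/6


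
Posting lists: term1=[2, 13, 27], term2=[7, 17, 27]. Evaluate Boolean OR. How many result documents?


Boolean OR: find union of posting lists
term1 docs: [2, 13, 27]
term2 docs: [7, 17, 27]
Union: [2, 7, 13, 17, 27]
|union| = 5

5


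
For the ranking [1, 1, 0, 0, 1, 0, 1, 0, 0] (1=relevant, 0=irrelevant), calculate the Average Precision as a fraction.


Computing P@k for each relevant position:
Position 1: relevant, P@1 = 1/1 = 1
Position 2: relevant, P@2 = 2/2 = 1
Position 3: not relevant
Position 4: not relevant
Position 5: relevant, P@5 = 3/5 = 3/5
Position 6: not relevant
Position 7: relevant, P@7 = 4/7 = 4/7
Position 8: not relevant
Position 9: not relevant
Sum of P@k = 1 + 1 + 3/5 + 4/7 = 111/35
AP = 111/35 / 4 = 111/140

111/140


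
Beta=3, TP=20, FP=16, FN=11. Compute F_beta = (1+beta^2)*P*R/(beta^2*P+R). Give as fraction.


P = TP/(TP+FP) = 20/36 = 5/9
R = TP/(TP+FN) = 20/31 = 20/31
beta^2 = 3^2 = 9
(1 + beta^2) = 10
Numerator = (1+beta^2)*P*R = 1000/279
Denominator = beta^2*P + R = 5 + 20/31 = 175/31
F_beta = 40/63

40/63


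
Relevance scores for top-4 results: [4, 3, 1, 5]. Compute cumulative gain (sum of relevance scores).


Cumulative Gain = sum of relevance scores
Position 1: rel=4, running sum=4
Position 2: rel=3, running sum=7
Position 3: rel=1, running sum=8
Position 4: rel=5, running sum=13
CG = 13

13


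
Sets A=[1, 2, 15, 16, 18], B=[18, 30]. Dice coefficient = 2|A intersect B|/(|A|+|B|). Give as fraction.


A intersect B = [18]
|A intersect B| = 1
|A| = 5, |B| = 2
Dice = 2*1 / (5+2)
= 2 / 7 = 2/7

2/7


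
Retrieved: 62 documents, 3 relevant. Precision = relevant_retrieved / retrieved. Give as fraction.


Precision = relevant_retrieved / total_retrieved
= 3 / 62
= 3 / (3 + 59)
= 3/62

3/62


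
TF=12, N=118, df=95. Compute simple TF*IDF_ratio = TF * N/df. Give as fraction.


TF * (N/df)
= 12 * (118/95)
= 12 * 118/95
= 1416/95

1416/95


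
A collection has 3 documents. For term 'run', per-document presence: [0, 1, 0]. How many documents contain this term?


Checking each document for 'run':
Doc 1: absent
Doc 2: present
Doc 3: absent
df = sum of presences = 0 + 1 + 0 = 1

1


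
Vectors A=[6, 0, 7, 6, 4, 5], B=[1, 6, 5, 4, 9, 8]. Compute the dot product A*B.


Dot product = sum of element-wise products
A[0]*B[0] = 6*1 = 6
A[1]*B[1] = 0*6 = 0
A[2]*B[2] = 7*5 = 35
A[3]*B[3] = 6*4 = 24
A[4]*B[4] = 4*9 = 36
A[5]*B[5] = 5*8 = 40
Sum = 6 + 0 + 35 + 24 + 36 + 40 = 141

141


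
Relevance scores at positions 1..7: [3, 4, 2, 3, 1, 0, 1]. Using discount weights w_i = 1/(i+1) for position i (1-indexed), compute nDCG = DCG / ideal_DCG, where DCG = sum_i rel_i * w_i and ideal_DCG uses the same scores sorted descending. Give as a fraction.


Position discount weights w_i = 1/(i+1) for i=1..7:
Weights = [1/2, 1/3, 1/4, 1/5, 1/6, 1/7, 1/8]
Actual relevance: [3, 4, 2, 3, 1, 0, 1]
DCG = 3/2 + 4/3 + 2/4 + 3/5 + 1/6 + 0/7 + 1/8 = 169/40
Ideal relevance (sorted desc): [4, 3, 3, 2, 1, 1, 0]
Ideal DCG = 4/2 + 3/3 + 3/4 + 2/5 + 1/6 + 1/7 + 0/8 = 1873/420
nDCG = DCG / ideal_DCG = 169/40 / 1873/420 = 3549/3746

3549/3746


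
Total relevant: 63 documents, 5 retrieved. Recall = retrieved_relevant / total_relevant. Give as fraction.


Recall = retrieved_relevant / total_relevant
= 5 / 63
= 5 / (5 + 58)
= 5/63

5/63


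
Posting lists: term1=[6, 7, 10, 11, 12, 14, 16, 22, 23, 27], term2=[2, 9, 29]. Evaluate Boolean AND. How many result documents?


Boolean AND: find intersection of posting lists
term1 docs: [6, 7, 10, 11, 12, 14, 16, 22, 23, 27]
term2 docs: [2, 9, 29]
Intersection: []
|intersection| = 0

0


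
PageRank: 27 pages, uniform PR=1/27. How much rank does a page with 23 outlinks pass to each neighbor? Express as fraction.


Initial PR = 1/27 = 1/27
Outlinks = 23
Contribution per link = PR / outlinks
= 1/27 / 23
= 1/621

1/621


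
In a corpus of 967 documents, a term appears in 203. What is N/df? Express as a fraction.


IDF ratio = N / df
= 967 / 203
= 967/203

967/203


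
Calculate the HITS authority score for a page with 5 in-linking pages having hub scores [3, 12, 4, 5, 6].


Authority = sum of hub scores of in-linkers
In-link 1: hub score = 3
In-link 2: hub score = 12
In-link 3: hub score = 4
In-link 4: hub score = 5
In-link 5: hub score = 6
Authority = 3 + 12 + 4 + 5 + 6 = 30

30


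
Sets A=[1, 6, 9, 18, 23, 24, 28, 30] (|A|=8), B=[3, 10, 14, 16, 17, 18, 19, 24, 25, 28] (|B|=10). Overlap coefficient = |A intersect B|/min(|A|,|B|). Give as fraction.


A intersect B = [18, 24, 28]
|A intersect B| = 3
min(|A|, |B|) = min(8, 10) = 8
Overlap = 3 / 8 = 3/8

3/8


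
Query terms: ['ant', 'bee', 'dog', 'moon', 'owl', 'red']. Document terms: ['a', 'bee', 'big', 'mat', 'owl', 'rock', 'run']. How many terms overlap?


Query terms: ['ant', 'bee', 'dog', 'moon', 'owl', 'red']
Document terms: ['a', 'bee', 'big', 'mat', 'owl', 'rock', 'run']
Common terms: ['bee', 'owl']
Overlap count = 2

2


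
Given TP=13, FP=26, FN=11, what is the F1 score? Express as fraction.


F1 = 2 * P * R / (P + R)
P = TP/(TP+FP) = 13/39 = 1/3
R = TP/(TP+FN) = 13/24 = 13/24
2 * P * R = 2 * 1/3 * 13/24 = 13/36
P + R = 1/3 + 13/24 = 7/8
F1 = 13/36 / 7/8 = 26/63

26/63


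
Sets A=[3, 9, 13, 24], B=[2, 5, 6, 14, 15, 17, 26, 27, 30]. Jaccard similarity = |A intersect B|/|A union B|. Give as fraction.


A intersect B = []
|A intersect B| = 0
A union B = [2, 3, 5, 6, 9, 13, 14, 15, 17, 24, 26, 27, 30]
|A union B| = 13
Jaccard = 0/13 = 0

0


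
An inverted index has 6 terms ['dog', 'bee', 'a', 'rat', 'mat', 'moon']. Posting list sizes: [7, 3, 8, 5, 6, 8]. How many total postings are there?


Summing posting list sizes:
'dog': 7 postings
'bee': 3 postings
'a': 8 postings
'rat': 5 postings
'mat': 6 postings
'moon': 8 postings
Total = 7 + 3 + 8 + 5 + 6 + 8 = 37

37


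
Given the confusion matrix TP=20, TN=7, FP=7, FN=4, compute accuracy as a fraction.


Accuracy = (TP + TN) / (TP + TN + FP + FN)
TP + TN = 20 + 7 = 27
Total = 20 + 7 + 7 + 4 = 38
Accuracy = 27 / 38 = 27/38

27/38


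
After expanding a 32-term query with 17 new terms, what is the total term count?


Original terms: 32
Expansion terms: 17
Total = 32 + 17 = 49

49


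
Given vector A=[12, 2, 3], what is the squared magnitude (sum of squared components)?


|A|^2 = sum of squared components
A[0]^2 = 12^2 = 144
A[1]^2 = 2^2 = 4
A[2]^2 = 3^2 = 9
Sum = 144 + 4 + 9 = 157

157


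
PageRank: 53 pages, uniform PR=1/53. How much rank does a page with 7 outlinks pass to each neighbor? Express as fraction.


Initial PR = 1/53 = 1/53
Outlinks = 7
Contribution per link = PR / outlinks
= 1/53 / 7
= 1/371

1/371


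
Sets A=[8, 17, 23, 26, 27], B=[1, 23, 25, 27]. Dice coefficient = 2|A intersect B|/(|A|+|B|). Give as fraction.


A intersect B = [23, 27]
|A intersect B| = 2
|A| = 5, |B| = 4
Dice = 2*2 / (5+4)
= 4 / 9 = 4/9

4/9


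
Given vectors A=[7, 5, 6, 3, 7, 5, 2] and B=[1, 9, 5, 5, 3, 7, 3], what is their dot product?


Dot product = sum of element-wise products
A[0]*B[0] = 7*1 = 7
A[1]*B[1] = 5*9 = 45
A[2]*B[2] = 6*5 = 30
A[3]*B[3] = 3*5 = 15
A[4]*B[4] = 7*3 = 21
A[5]*B[5] = 5*7 = 35
A[6]*B[6] = 2*3 = 6
Sum = 7 + 45 + 30 + 15 + 21 + 35 + 6 = 159

159


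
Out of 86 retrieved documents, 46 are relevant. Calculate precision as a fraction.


Precision = relevant_retrieved / total_retrieved
= 46 / 86
= 46 / (46 + 40)
= 23/43

23/43


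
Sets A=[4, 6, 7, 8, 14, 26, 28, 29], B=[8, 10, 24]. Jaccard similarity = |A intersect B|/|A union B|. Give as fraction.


A intersect B = [8]
|A intersect B| = 1
A union B = [4, 6, 7, 8, 10, 14, 24, 26, 28, 29]
|A union B| = 10
Jaccard = 1/10 = 1/10

1/10


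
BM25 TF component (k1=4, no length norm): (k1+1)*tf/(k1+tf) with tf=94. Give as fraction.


BM25 TF component = (k1+1)*tf / (k1+tf)
k1 = 4, tf = 94
Numerator = (4+1)*94 = 470
Denominator = 4 + 94 = 98
= 470/98 = 235/49

235/49


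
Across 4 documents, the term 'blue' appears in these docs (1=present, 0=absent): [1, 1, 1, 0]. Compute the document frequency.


Checking each document for 'blue':
Doc 1: present
Doc 2: present
Doc 3: present
Doc 4: absent
df = sum of presences = 1 + 1 + 1 + 0 = 3

3


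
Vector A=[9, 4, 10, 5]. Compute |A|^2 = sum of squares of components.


|A|^2 = sum of squared components
A[0]^2 = 9^2 = 81
A[1]^2 = 4^2 = 16
A[2]^2 = 10^2 = 100
A[3]^2 = 5^2 = 25
Sum = 81 + 16 + 100 + 25 = 222

222


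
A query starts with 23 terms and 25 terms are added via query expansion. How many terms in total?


Original terms: 23
Expansion terms: 25
Total = 23 + 25 = 48

48


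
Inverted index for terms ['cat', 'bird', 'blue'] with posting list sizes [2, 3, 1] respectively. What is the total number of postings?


Summing posting list sizes:
'cat': 2 postings
'bird': 3 postings
'blue': 1 postings
Total = 2 + 3 + 1 = 6

6


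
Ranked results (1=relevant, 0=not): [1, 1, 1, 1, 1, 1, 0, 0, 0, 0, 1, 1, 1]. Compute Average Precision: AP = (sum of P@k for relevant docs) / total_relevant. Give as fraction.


Computing P@k for each relevant position:
Position 1: relevant, P@1 = 1/1 = 1
Position 2: relevant, P@2 = 2/2 = 1
Position 3: relevant, P@3 = 3/3 = 1
Position 4: relevant, P@4 = 4/4 = 1
Position 5: relevant, P@5 = 5/5 = 1
Position 6: relevant, P@6 = 6/6 = 1
Position 7: not relevant
Position 8: not relevant
Position 9: not relevant
Position 10: not relevant
Position 11: relevant, P@11 = 7/11 = 7/11
Position 12: relevant, P@12 = 8/12 = 2/3
Position 13: relevant, P@13 = 9/13 = 9/13
Sum of P@k = 1 + 1 + 1 + 1 + 1 + 1 + 7/11 + 2/3 + 9/13 = 3430/429
AP = 3430/429 / 9 = 3430/3861

3430/3861


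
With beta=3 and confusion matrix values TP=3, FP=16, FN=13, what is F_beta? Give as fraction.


P = TP/(TP+FP) = 3/19 = 3/19
R = TP/(TP+FN) = 3/16 = 3/16
beta^2 = 3^2 = 9
(1 + beta^2) = 10
Numerator = (1+beta^2)*P*R = 45/152
Denominator = beta^2*P + R = 27/19 + 3/16 = 489/304
F_beta = 30/163

30/163


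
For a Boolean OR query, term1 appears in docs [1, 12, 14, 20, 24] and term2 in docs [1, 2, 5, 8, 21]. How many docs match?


Boolean OR: find union of posting lists
term1 docs: [1, 12, 14, 20, 24]
term2 docs: [1, 2, 5, 8, 21]
Union: [1, 2, 5, 8, 12, 14, 20, 21, 24]
|union| = 9

9


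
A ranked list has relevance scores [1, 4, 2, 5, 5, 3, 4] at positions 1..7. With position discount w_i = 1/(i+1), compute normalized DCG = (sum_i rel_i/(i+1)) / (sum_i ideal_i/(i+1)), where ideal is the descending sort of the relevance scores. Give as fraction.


Position discount weights w_i = 1/(i+1) for i=1..7:
Weights = [1/2, 1/3, 1/4, 1/5, 1/6, 1/7, 1/8]
Actual relevance: [1, 4, 2, 5, 5, 3, 4]
DCG = 1/2 + 4/3 + 2/4 + 5/5 + 5/6 + 3/7 + 4/8 = 107/21
Ideal relevance (sorted desc): [5, 5, 4, 4, 3, 2, 1]
Ideal DCG = 5/2 + 5/3 + 4/4 + 4/5 + 3/6 + 2/7 + 1/8 = 5777/840
nDCG = DCG / ideal_DCG = 107/21 / 5777/840 = 4280/5777

4280/5777


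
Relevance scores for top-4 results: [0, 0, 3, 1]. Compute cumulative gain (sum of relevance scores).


Cumulative Gain = sum of relevance scores
Position 1: rel=0, running sum=0
Position 2: rel=0, running sum=0
Position 3: rel=3, running sum=3
Position 4: rel=1, running sum=4
CG = 4

4


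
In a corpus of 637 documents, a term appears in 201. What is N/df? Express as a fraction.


IDF ratio = N / df
= 637 / 201
= 637/201

637/201


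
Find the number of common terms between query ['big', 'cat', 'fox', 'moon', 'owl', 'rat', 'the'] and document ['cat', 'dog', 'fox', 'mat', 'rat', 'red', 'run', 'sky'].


Query terms: ['big', 'cat', 'fox', 'moon', 'owl', 'rat', 'the']
Document terms: ['cat', 'dog', 'fox', 'mat', 'rat', 'red', 'run', 'sky']
Common terms: ['cat', 'fox', 'rat']
Overlap count = 3

3


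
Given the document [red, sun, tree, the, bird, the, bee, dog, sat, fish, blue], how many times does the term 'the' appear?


Document has 11 words
Scanning for 'the':
Found at positions: [3, 5]
Count = 2

2


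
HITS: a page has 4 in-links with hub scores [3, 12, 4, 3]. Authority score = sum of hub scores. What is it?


Authority = sum of hub scores of in-linkers
In-link 1: hub score = 3
In-link 2: hub score = 12
In-link 3: hub score = 4
In-link 4: hub score = 3
Authority = 3 + 12 + 4 + 3 = 22

22


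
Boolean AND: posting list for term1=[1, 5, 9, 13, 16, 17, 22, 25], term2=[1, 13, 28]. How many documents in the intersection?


Boolean AND: find intersection of posting lists
term1 docs: [1, 5, 9, 13, 16, 17, 22, 25]
term2 docs: [1, 13, 28]
Intersection: [1, 13]
|intersection| = 2

2


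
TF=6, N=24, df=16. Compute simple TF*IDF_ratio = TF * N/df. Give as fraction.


TF * (N/df)
= 6 * (24/16)
= 6 * 3/2
= 9

9


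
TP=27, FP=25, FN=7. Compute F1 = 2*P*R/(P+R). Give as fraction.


F1 = 2 * P * R / (P + R)
P = TP/(TP+FP) = 27/52 = 27/52
R = TP/(TP+FN) = 27/34 = 27/34
2 * P * R = 2 * 27/52 * 27/34 = 729/884
P + R = 27/52 + 27/34 = 1161/884
F1 = 729/884 / 1161/884 = 27/43

27/43


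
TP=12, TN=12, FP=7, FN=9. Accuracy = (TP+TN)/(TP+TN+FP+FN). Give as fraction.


Accuracy = (TP + TN) / (TP + TN + FP + FN)
TP + TN = 12 + 12 = 24
Total = 12 + 12 + 7 + 9 = 40
Accuracy = 24 / 40 = 3/5

3/5


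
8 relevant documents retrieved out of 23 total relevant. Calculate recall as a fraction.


Recall = retrieved_relevant / total_relevant
= 8 / 23
= 8 / (8 + 15)
= 8/23

8/23


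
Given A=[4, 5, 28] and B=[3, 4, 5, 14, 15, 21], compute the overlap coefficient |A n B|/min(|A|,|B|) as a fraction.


A intersect B = [4, 5]
|A intersect B| = 2
min(|A|, |B|) = min(3, 6) = 3
Overlap = 2 / 3 = 2/3

2/3


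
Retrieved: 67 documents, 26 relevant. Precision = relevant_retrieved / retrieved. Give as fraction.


Precision = relevant_retrieved / total_retrieved
= 26 / 67
= 26 / (26 + 41)
= 26/67

26/67


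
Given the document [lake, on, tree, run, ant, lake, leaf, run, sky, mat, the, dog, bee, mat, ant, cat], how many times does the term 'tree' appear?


Document has 16 words
Scanning for 'tree':
Found at positions: [2]
Count = 1

1


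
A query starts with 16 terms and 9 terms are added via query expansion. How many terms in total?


Original terms: 16
Expansion terms: 9
Total = 16 + 9 = 25

25


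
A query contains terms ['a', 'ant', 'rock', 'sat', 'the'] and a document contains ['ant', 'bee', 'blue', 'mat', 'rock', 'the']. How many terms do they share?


Query terms: ['a', 'ant', 'rock', 'sat', 'the']
Document terms: ['ant', 'bee', 'blue', 'mat', 'rock', 'the']
Common terms: ['ant', 'rock', 'the']
Overlap count = 3

3


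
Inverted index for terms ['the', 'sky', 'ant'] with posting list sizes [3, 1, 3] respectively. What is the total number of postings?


Summing posting list sizes:
'the': 3 postings
'sky': 1 postings
'ant': 3 postings
Total = 3 + 1 + 3 = 7

7


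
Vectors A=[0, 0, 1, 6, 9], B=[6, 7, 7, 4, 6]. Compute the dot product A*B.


Dot product = sum of element-wise products
A[0]*B[0] = 0*6 = 0
A[1]*B[1] = 0*7 = 0
A[2]*B[2] = 1*7 = 7
A[3]*B[3] = 6*4 = 24
A[4]*B[4] = 9*6 = 54
Sum = 0 + 0 + 7 + 24 + 54 = 85

85


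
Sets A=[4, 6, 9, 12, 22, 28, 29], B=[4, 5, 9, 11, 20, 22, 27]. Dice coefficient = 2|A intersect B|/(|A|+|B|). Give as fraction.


A intersect B = [4, 9, 22]
|A intersect B| = 3
|A| = 7, |B| = 7
Dice = 2*3 / (7+7)
= 6 / 14 = 3/7

3/7


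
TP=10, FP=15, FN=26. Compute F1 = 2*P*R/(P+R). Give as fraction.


F1 = 2 * P * R / (P + R)
P = TP/(TP+FP) = 10/25 = 2/5
R = TP/(TP+FN) = 10/36 = 5/18
2 * P * R = 2 * 2/5 * 5/18 = 2/9
P + R = 2/5 + 5/18 = 61/90
F1 = 2/9 / 61/90 = 20/61

20/61


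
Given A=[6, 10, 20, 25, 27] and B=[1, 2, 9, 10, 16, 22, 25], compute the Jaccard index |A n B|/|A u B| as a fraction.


A intersect B = [10, 25]
|A intersect B| = 2
A union B = [1, 2, 6, 9, 10, 16, 20, 22, 25, 27]
|A union B| = 10
Jaccard = 2/10 = 1/5

1/5


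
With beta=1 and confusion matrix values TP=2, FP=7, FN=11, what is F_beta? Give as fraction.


P = TP/(TP+FP) = 2/9 = 2/9
R = TP/(TP+FN) = 2/13 = 2/13
beta^2 = 1^2 = 1
(1 + beta^2) = 2
Numerator = (1+beta^2)*P*R = 8/117
Denominator = beta^2*P + R = 2/9 + 2/13 = 44/117
F_beta = 2/11

2/11


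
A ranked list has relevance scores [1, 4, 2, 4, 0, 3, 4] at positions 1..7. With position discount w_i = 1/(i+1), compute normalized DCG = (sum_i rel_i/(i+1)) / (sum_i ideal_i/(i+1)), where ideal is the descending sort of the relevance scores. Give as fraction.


Position discount weights w_i = 1/(i+1) for i=1..7:
Weights = [1/2, 1/3, 1/4, 1/5, 1/6, 1/7, 1/8]
Actual relevance: [1, 4, 2, 4, 0, 3, 4]
DCG = 1/2 + 4/3 + 2/4 + 4/5 + 0/6 + 3/7 + 4/8 = 853/210
Ideal relevance (sorted desc): [4, 4, 4, 3, 2, 1, 0]
Ideal DCG = 4/2 + 4/3 + 4/4 + 3/5 + 2/6 + 1/7 + 0/8 = 568/105
nDCG = DCG / ideal_DCG = 853/210 / 568/105 = 853/1136

853/1136


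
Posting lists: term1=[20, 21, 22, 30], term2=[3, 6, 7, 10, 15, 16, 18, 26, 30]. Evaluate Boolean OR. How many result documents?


Boolean OR: find union of posting lists
term1 docs: [20, 21, 22, 30]
term2 docs: [3, 6, 7, 10, 15, 16, 18, 26, 30]
Union: [3, 6, 7, 10, 15, 16, 18, 20, 21, 22, 26, 30]
|union| = 12

12


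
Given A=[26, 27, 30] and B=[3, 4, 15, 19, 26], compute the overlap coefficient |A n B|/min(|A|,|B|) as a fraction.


A intersect B = [26]
|A intersect B| = 1
min(|A|, |B|) = min(3, 5) = 3
Overlap = 1 / 3 = 1/3

1/3


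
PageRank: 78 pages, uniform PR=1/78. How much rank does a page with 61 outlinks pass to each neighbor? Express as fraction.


Initial PR = 1/78 = 1/78
Outlinks = 61
Contribution per link = PR / outlinks
= 1/78 / 61
= 1/4758

1/4758


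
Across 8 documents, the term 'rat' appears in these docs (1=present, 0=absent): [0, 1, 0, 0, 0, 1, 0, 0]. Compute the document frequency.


Checking each document for 'rat':
Doc 1: absent
Doc 2: present
Doc 3: absent
Doc 4: absent
Doc 5: absent
Doc 6: present
Doc 7: absent
Doc 8: absent
df = sum of presences = 0 + 1 + 0 + 0 + 0 + 1 + 0 + 0 = 2

2


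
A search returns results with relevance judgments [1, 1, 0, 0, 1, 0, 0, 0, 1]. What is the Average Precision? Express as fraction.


Computing P@k for each relevant position:
Position 1: relevant, P@1 = 1/1 = 1
Position 2: relevant, P@2 = 2/2 = 1
Position 3: not relevant
Position 4: not relevant
Position 5: relevant, P@5 = 3/5 = 3/5
Position 6: not relevant
Position 7: not relevant
Position 8: not relevant
Position 9: relevant, P@9 = 4/9 = 4/9
Sum of P@k = 1 + 1 + 3/5 + 4/9 = 137/45
AP = 137/45 / 4 = 137/180

137/180


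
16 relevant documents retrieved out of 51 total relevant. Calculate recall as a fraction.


Recall = retrieved_relevant / total_relevant
= 16 / 51
= 16 / (16 + 35)
= 16/51

16/51


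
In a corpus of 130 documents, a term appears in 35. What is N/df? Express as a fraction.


IDF ratio = N / df
= 130 / 35
= 26/7

26/7


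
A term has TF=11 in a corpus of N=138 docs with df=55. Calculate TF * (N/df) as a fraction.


TF * (N/df)
= 11 * (138/55)
= 11 * 138/55
= 138/5

138/5


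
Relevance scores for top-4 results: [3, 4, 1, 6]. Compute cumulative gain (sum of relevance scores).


Cumulative Gain = sum of relevance scores
Position 1: rel=3, running sum=3
Position 2: rel=4, running sum=7
Position 3: rel=1, running sum=8
Position 4: rel=6, running sum=14
CG = 14

14


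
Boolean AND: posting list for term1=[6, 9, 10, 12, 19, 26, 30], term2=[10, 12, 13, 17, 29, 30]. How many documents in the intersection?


Boolean AND: find intersection of posting lists
term1 docs: [6, 9, 10, 12, 19, 26, 30]
term2 docs: [10, 12, 13, 17, 29, 30]
Intersection: [10, 12, 30]
|intersection| = 3

3


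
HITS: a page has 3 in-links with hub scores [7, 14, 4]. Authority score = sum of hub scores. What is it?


Authority = sum of hub scores of in-linkers
In-link 1: hub score = 7
In-link 2: hub score = 14
In-link 3: hub score = 4
Authority = 7 + 14 + 4 = 25

25


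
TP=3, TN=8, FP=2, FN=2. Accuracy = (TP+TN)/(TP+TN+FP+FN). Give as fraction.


Accuracy = (TP + TN) / (TP + TN + FP + FN)
TP + TN = 3 + 8 = 11
Total = 3 + 8 + 2 + 2 = 15
Accuracy = 11 / 15 = 11/15

11/15


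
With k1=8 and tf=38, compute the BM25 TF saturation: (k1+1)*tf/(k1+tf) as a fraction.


BM25 TF component = (k1+1)*tf / (k1+tf)
k1 = 8, tf = 38
Numerator = (8+1)*38 = 342
Denominator = 8 + 38 = 46
= 342/46 = 171/23

171/23


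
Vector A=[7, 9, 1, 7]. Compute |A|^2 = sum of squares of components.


|A|^2 = sum of squared components
A[0]^2 = 7^2 = 49
A[1]^2 = 9^2 = 81
A[2]^2 = 1^2 = 1
A[3]^2 = 7^2 = 49
Sum = 49 + 81 + 1 + 49 = 180

180


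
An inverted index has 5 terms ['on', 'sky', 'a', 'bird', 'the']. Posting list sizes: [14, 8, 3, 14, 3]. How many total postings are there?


Summing posting list sizes:
'on': 14 postings
'sky': 8 postings
'a': 3 postings
'bird': 14 postings
'the': 3 postings
Total = 14 + 8 + 3 + 14 + 3 = 42

42


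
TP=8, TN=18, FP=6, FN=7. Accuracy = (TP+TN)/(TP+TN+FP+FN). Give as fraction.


Accuracy = (TP + TN) / (TP + TN + FP + FN)
TP + TN = 8 + 18 = 26
Total = 8 + 18 + 6 + 7 = 39
Accuracy = 26 / 39 = 2/3

2/3


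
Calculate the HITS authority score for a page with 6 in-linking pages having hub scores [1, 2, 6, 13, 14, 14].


Authority = sum of hub scores of in-linkers
In-link 1: hub score = 1
In-link 2: hub score = 2
In-link 3: hub score = 6
In-link 4: hub score = 13
In-link 5: hub score = 14
In-link 6: hub score = 14
Authority = 1 + 2 + 6 + 13 + 14 + 14 = 50

50


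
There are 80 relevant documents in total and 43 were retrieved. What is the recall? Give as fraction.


Recall = retrieved_relevant / total_relevant
= 43 / 80
= 43 / (43 + 37)
= 43/80

43/80


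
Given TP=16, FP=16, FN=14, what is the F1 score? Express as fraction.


F1 = 2 * P * R / (P + R)
P = TP/(TP+FP) = 16/32 = 1/2
R = TP/(TP+FN) = 16/30 = 8/15
2 * P * R = 2 * 1/2 * 8/15 = 8/15
P + R = 1/2 + 8/15 = 31/30
F1 = 8/15 / 31/30 = 16/31

16/31


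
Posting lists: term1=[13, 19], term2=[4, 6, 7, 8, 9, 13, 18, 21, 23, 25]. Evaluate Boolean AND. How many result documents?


Boolean AND: find intersection of posting lists
term1 docs: [13, 19]
term2 docs: [4, 6, 7, 8, 9, 13, 18, 21, 23, 25]
Intersection: [13]
|intersection| = 1

1


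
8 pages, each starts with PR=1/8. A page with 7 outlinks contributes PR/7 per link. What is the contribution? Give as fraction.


Initial PR = 1/8 = 1/8
Outlinks = 7
Contribution per link = PR / outlinks
= 1/8 / 7
= 1/56

1/56


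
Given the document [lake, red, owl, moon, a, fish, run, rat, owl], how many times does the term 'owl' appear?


Document has 9 words
Scanning for 'owl':
Found at positions: [2, 8]
Count = 2

2
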